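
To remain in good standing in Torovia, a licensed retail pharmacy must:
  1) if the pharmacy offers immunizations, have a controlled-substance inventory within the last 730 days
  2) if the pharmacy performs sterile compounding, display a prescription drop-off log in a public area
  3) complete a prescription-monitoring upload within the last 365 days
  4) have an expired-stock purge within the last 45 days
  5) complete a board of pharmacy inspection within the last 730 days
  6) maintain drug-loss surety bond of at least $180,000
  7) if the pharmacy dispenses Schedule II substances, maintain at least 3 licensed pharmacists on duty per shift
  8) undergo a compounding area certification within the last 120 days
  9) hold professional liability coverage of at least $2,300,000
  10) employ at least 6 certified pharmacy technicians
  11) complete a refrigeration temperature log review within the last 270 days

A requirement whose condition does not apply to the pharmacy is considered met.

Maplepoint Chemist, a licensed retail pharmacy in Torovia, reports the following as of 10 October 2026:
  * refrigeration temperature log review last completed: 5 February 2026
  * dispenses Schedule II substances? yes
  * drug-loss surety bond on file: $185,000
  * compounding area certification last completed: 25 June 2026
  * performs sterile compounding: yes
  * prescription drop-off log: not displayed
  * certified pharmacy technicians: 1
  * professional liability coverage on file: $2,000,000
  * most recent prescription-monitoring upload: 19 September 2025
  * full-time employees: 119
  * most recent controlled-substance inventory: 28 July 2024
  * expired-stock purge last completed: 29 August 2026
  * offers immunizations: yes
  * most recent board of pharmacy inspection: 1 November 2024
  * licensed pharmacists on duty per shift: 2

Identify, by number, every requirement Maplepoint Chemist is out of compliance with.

1. condition 'offers immunizations' holds; controlled-substance inventory 804 days ago vs limit 730 → not met
2. condition 'performs sterile compounding' holds; prescription drop-off log absent → not met
3. prescription-monitoring upload 386 days ago vs limit 365 → not met
4. expired-stock purge 42 days ago vs limit 45 → met
5. board of pharmacy inspection 708 days ago vs limit 730 → met
6. drug-loss surety bond $185,000 ≥ $180,000 → met
7. condition 'dispenses Schedule II substances' holds; licensed pharmacists on duty per shift 2 < 3 → not met
8. compounding area certification 107 days ago vs limit 120 → met
9. professional liability coverage $2,000,000 < $2,300,000 → not met
10. certified pharmacy technicians 1 < 6 → not met
11. refrigeration temperature log review 247 days ago vs limit 270 → met
Not met: 1, 2, 3, 7, 9, 10

1, 2, 3, 7, 9, 10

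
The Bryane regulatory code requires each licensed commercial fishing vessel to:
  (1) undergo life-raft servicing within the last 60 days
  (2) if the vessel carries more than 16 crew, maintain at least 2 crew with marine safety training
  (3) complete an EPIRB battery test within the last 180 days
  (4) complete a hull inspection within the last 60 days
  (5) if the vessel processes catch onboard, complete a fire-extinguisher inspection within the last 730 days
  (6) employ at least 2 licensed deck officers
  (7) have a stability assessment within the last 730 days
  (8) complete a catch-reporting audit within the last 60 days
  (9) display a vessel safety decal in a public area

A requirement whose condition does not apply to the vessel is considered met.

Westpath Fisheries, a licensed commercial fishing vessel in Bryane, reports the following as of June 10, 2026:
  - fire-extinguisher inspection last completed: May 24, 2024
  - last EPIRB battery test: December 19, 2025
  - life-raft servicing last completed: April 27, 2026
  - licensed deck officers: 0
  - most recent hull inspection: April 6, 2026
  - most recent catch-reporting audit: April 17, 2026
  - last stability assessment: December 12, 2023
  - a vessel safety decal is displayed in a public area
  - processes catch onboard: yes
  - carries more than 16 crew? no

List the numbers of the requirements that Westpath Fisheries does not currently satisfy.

4, 5, 6, 7

1. life-raft servicing 44 days ago vs limit 60 → met
2. condition 'carries more than 16 crew' does not hold → requirement n/a → met
3. EPIRB battery test 173 days ago vs limit 180 → met
4. hull inspection 65 days ago vs limit 60 → not met
5. condition 'processes catch onboard' holds; fire-extinguisher inspection 747 days ago vs limit 730 → not met
6. licensed deck officers 0 < 2 → not met
7. stability assessment 911 days ago vs limit 730 → not met
8. catch-reporting audit 54 days ago vs limit 60 → met
9. vessel safety decal present → met
Not met: 4, 5, 6, 7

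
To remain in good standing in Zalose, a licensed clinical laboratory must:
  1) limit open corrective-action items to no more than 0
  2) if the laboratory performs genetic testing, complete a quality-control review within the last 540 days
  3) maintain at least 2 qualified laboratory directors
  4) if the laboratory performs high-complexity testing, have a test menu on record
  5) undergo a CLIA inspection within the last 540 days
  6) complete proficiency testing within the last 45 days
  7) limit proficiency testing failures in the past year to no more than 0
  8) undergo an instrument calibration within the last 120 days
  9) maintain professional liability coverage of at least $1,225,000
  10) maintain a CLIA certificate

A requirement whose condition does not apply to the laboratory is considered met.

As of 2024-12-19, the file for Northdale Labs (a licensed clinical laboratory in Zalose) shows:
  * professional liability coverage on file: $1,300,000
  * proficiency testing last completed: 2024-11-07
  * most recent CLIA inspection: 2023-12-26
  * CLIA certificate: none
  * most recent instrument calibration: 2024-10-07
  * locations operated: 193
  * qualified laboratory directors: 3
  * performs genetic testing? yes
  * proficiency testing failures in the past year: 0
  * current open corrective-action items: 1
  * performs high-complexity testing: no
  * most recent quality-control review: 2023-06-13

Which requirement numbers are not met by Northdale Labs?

1. open corrective-action items 1 > 0 → not met
2. condition 'performs genetic testing' holds; quality-control review 555 days ago vs limit 540 → not met
3. qualified laboratory directors 3 ≥ 2 → met
4. condition 'performs high-complexity testing' does not hold → requirement n/a → met
5. CLIA inspection 359 days ago vs limit 540 → met
6. proficiency testing 42 days ago vs limit 45 → met
7. proficiency testing failures in the past year 0 ≤ 0 → met
8. instrument calibration 73 days ago vs limit 120 → met
9. professional liability coverage $1,300,000 ≥ $1,225,000 → met
10. CLIA certificate absent → not met
Not met: 1, 2, 10

1, 2, 10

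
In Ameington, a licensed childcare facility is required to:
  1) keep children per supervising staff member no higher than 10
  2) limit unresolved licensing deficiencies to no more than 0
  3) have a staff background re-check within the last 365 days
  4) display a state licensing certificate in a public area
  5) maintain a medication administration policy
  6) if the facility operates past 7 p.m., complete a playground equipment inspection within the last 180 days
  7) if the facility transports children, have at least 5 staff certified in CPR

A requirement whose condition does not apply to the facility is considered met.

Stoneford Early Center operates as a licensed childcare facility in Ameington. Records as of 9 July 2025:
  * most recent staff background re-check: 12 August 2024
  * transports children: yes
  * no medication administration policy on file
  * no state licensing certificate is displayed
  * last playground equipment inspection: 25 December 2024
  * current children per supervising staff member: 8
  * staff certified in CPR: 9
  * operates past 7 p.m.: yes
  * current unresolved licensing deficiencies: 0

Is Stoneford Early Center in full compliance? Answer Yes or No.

No

1. children per supervising staff member 8 ≤ 10 → met
2. unresolved licensing deficiencies 0 ≤ 0 → met
3. staff background re-check 331 days ago vs limit 365 → met
4. state licensing certificate absent → not met
5. medication administration policy absent → not met
6. condition 'operates past 7 p.m.' holds; playground equipment inspection 196 days ago vs limit 180 → not met
7. condition 'transports children' holds; staff certified in CPR 9 ≥ 5 → met
Not met: 4, 5, 6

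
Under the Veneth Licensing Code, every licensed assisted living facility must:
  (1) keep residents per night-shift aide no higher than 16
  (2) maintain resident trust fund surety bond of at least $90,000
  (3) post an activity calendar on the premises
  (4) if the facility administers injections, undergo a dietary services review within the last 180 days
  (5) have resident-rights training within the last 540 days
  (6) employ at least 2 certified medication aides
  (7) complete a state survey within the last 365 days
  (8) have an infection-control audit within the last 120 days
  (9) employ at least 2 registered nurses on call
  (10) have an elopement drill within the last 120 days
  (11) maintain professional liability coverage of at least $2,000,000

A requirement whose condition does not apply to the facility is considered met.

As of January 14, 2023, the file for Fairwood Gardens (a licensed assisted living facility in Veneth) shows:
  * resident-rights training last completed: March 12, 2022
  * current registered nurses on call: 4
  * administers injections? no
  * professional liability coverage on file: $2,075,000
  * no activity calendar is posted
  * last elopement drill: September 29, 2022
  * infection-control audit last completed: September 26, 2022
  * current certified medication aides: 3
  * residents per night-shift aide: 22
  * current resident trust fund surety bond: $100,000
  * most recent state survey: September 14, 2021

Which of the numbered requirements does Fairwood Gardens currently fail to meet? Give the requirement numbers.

1, 3, 7

1. residents per night-shift aide 22 > 16 → not met
2. resident trust fund surety bond $100,000 ≥ $90,000 → met
3. activity calendar absent → not met
4. condition 'administers injections' does not hold → requirement n/a → met
5. resident-rights training 308 days ago vs limit 540 → met
6. certified medication aides 3 ≥ 2 → met
7. state survey 487 days ago vs limit 365 → not met
8. infection-control audit 110 days ago vs limit 120 → met
9. registered nurses on call 4 ≥ 2 → met
10. elopement drill 107 days ago vs limit 120 → met
11. professional liability coverage $2,075,000 ≥ $2,000,000 → met
Not met: 1, 3, 7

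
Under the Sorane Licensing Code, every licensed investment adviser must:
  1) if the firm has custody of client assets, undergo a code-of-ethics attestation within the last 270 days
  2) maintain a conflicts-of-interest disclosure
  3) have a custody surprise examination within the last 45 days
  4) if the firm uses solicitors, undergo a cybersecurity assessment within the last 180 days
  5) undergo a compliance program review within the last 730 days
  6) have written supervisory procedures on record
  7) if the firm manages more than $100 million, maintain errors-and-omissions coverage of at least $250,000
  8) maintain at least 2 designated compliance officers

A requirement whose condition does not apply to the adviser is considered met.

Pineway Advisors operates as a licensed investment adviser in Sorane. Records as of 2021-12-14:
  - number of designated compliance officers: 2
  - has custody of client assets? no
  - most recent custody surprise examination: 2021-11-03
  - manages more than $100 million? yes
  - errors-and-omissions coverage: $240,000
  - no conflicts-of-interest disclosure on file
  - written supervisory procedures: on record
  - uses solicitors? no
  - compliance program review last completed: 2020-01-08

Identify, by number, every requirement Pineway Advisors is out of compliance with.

2, 7

1. condition 'has custody of client assets' does not hold → requirement n/a → met
2. conflicts-of-interest disclosure absent → not met
3. custody surprise examination 41 days ago vs limit 45 → met
4. condition 'uses solicitors' does not hold → requirement n/a → met
5. compliance program review 706 days ago vs limit 730 → met
6. written supervisory procedures present → met
7. condition 'manages more than $100 million' holds; errors-and-omissions coverage $240,000 < $250,000 → not met
8. designated compliance officers 2 ≥ 2 → met
Not met: 2, 7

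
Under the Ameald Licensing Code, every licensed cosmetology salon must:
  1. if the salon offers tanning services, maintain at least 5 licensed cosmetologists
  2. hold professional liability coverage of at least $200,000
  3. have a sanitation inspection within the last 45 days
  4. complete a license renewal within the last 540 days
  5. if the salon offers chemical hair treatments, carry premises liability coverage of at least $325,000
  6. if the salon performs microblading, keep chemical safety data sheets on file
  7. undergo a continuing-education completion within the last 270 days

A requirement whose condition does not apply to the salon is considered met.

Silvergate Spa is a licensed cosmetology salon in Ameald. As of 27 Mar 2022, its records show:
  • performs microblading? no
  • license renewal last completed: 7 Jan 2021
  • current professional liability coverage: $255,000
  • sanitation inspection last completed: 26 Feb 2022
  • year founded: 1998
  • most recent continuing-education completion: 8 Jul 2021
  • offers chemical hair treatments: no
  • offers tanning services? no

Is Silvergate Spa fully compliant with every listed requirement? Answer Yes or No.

1. condition 'offers tanning services' does not hold → requirement n/a → met
2. professional liability coverage $255,000 ≥ $200,000 → met
3. sanitation inspection 29 days ago vs limit 45 → met
4. license renewal 444 days ago vs limit 540 → met
5. condition 'offers chemical hair treatments' does not hold → requirement n/a → met
6. condition 'performs microblading' does not hold → requirement n/a → met
7. continuing-education completion 262 days ago vs limit 270 → met
All met.

Yes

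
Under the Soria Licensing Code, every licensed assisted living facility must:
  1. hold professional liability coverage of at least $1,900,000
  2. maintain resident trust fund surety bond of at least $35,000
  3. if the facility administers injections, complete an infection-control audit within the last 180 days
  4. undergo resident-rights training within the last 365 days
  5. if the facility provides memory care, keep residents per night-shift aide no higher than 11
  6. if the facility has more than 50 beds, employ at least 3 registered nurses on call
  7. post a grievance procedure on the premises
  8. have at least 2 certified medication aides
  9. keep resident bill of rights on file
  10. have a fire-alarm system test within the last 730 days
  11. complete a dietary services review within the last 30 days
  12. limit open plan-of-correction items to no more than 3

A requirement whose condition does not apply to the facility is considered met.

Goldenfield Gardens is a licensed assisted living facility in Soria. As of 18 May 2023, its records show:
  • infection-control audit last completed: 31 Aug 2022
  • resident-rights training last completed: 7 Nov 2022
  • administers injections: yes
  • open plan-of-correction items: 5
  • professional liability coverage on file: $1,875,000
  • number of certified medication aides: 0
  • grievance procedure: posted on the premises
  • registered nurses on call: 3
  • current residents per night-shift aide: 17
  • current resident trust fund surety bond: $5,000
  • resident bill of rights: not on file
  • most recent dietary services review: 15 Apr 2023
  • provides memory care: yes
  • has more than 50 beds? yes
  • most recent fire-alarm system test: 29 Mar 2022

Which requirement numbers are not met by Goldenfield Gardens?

1. professional liability coverage $1,875,000 < $1,900,000 → not met
2. resident trust fund surety bond $5,000 < $35,000 → not met
3. condition 'administers injections' holds; infection-control audit 260 days ago vs limit 180 → not met
4. resident-rights training 192 days ago vs limit 365 → met
5. condition 'provides memory care' holds; residents per night-shift aide 17 > 11 → not met
6. condition 'has more than 50 beds' holds; registered nurses on call 3 ≥ 3 → met
7. grievance procedure present → met
8. certified medication aides 0 < 2 → not met
9. resident bill of rights absent → not met
10. fire-alarm system test 415 days ago vs limit 730 → met
11. dietary services review 33 days ago vs limit 30 → not met
12. open plan-of-correction items 5 > 3 → not met
Not met: 1, 2, 3, 5, 8, 9, 11, 12

1, 2, 3, 5, 8, 9, 11, 12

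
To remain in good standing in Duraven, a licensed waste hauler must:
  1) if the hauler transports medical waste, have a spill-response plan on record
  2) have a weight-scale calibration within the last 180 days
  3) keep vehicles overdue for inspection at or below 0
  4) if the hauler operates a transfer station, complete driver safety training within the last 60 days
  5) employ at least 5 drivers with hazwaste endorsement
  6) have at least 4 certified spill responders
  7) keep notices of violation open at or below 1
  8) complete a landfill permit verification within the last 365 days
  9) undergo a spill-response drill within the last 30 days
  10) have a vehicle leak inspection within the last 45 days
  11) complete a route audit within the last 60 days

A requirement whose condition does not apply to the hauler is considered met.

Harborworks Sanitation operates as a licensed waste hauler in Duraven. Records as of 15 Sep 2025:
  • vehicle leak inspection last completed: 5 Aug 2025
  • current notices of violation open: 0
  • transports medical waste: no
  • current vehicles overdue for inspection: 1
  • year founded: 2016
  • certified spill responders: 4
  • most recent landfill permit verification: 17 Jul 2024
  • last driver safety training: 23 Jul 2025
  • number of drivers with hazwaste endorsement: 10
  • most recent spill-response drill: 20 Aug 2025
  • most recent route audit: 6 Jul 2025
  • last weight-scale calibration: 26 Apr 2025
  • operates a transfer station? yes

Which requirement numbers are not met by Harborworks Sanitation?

3, 8, 11

1. condition 'transports medical waste' does not hold → requirement n/a → met
2. weight-scale calibration 142 days ago vs limit 180 → met
3. vehicles overdue for inspection 1 > 0 → not met
4. condition 'operates a transfer station' holds; driver safety training 54 days ago vs limit 60 → met
5. drivers with hazwaste endorsement 10 ≥ 5 → met
6. certified spill responders 4 ≥ 4 → met
7. notices of violation open 0 ≤ 1 → met
8. landfill permit verification 425 days ago vs limit 365 → not met
9. spill-response drill 26 days ago vs limit 30 → met
10. vehicle leak inspection 41 days ago vs limit 45 → met
11. route audit 71 days ago vs limit 60 → not met
Not met: 3, 8, 11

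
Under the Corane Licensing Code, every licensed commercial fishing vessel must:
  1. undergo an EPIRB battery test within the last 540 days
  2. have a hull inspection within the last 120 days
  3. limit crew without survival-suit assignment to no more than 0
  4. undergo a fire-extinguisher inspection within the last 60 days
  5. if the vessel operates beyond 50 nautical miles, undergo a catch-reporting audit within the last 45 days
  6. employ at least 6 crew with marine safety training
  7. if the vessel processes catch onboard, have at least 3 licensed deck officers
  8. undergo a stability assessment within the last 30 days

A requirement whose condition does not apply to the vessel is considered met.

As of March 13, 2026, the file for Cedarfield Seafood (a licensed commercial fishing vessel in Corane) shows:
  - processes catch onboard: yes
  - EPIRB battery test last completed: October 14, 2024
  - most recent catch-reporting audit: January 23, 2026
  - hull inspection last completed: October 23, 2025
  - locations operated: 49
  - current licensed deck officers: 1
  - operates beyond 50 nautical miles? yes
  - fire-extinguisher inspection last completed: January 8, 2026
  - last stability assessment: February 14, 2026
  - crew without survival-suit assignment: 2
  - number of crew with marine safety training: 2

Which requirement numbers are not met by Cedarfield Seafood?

2, 3, 4, 5, 6, 7

1. EPIRB battery test 515 days ago vs limit 540 → met
2. hull inspection 141 days ago vs limit 120 → not met
3. crew without survival-suit assignment 2 > 0 → not met
4. fire-extinguisher inspection 64 days ago vs limit 60 → not met
5. condition 'operates beyond 50 nautical miles' holds; catch-reporting audit 49 days ago vs limit 45 → not met
6. crew with marine safety training 2 < 6 → not met
7. condition 'processes catch onboard' holds; licensed deck officers 1 < 3 → not met
8. stability assessment 27 days ago vs limit 30 → met
Not met: 2, 3, 4, 5, 6, 7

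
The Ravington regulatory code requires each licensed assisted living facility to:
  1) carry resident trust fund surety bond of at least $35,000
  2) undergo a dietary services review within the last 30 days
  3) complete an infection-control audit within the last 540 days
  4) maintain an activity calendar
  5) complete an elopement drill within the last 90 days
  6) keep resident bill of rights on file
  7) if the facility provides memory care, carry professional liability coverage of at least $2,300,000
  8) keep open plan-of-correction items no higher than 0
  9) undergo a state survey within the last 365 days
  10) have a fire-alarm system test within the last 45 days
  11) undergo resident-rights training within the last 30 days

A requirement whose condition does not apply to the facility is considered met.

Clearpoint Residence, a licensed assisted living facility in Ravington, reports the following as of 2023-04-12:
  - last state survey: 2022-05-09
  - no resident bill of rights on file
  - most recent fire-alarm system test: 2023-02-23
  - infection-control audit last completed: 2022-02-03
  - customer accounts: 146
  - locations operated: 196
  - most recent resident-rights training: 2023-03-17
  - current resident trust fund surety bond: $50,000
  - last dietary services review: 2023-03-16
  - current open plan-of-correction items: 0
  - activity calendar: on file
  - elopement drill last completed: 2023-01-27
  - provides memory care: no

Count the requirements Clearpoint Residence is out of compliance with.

2

1. resident trust fund surety bond $50,000 ≥ $35,000 → met
2. dietary services review 27 days ago vs limit 30 → met
3. infection-control audit 433 days ago vs limit 540 → met
4. activity calendar present → met
5. elopement drill 75 days ago vs limit 90 → met
6. resident bill of rights absent → not met
7. condition 'provides memory care' does not hold → requirement n/a → met
8. open plan-of-correction items 0 ≤ 0 → met
9. state survey 338 days ago vs limit 365 → met
10. fire-alarm system test 48 days ago vs limit 45 → not met
11. resident-rights training 26 days ago vs limit 30 → met
Not met: 2 of 11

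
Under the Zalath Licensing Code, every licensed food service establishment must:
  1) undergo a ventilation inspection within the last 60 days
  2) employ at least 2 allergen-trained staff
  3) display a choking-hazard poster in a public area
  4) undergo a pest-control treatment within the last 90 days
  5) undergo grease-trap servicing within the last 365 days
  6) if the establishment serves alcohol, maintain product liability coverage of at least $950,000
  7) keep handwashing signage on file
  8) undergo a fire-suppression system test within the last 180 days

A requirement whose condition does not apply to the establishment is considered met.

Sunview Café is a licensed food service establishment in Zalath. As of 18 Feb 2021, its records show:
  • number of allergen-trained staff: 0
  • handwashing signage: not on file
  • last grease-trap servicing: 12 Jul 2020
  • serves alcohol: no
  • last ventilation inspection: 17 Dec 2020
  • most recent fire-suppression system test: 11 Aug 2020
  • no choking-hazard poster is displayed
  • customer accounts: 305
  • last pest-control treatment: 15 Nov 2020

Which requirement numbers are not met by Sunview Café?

1, 2, 3, 4, 7, 8

1. ventilation inspection 63 days ago vs limit 60 → not met
2. allergen-trained staff 0 < 2 → not met
3. choking-hazard poster absent → not met
4. pest-control treatment 95 days ago vs limit 90 → not met
5. grease-trap servicing 221 days ago vs limit 365 → met
6. condition 'serves alcohol' does not hold → requirement n/a → met
7. handwashing signage absent → not met
8. fire-suppression system test 191 days ago vs limit 180 → not met
Not met: 1, 2, 3, 4, 7, 8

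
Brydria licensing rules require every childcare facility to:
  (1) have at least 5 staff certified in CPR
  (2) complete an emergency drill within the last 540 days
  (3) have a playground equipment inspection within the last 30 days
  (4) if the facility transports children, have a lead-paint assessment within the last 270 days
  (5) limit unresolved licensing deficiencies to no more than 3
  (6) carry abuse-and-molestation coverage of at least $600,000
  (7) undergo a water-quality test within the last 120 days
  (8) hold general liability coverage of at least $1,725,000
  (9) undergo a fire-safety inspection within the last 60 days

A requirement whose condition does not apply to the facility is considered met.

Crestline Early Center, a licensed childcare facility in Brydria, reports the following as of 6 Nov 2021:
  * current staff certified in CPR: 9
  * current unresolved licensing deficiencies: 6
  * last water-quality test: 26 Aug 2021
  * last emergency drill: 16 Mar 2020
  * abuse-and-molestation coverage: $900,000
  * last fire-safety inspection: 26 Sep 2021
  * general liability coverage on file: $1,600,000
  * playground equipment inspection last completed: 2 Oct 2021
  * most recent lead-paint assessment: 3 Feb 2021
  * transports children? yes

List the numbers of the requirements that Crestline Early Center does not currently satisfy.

1. staff certified in CPR 9 ≥ 5 → met
2. emergency drill 600 days ago vs limit 540 → not met
3. playground equipment inspection 35 days ago vs limit 30 → not met
4. condition 'transports children' holds; lead-paint assessment 276 days ago vs limit 270 → not met
5. unresolved licensing deficiencies 6 > 3 → not met
6. abuse-and-molestation coverage $900,000 ≥ $600,000 → met
7. water-quality test 72 days ago vs limit 120 → met
8. general liability coverage $1,600,000 < $1,725,000 → not met
9. fire-safety inspection 41 days ago vs limit 60 → met
Not met: 2, 3, 4, 5, 8

2, 3, 4, 5, 8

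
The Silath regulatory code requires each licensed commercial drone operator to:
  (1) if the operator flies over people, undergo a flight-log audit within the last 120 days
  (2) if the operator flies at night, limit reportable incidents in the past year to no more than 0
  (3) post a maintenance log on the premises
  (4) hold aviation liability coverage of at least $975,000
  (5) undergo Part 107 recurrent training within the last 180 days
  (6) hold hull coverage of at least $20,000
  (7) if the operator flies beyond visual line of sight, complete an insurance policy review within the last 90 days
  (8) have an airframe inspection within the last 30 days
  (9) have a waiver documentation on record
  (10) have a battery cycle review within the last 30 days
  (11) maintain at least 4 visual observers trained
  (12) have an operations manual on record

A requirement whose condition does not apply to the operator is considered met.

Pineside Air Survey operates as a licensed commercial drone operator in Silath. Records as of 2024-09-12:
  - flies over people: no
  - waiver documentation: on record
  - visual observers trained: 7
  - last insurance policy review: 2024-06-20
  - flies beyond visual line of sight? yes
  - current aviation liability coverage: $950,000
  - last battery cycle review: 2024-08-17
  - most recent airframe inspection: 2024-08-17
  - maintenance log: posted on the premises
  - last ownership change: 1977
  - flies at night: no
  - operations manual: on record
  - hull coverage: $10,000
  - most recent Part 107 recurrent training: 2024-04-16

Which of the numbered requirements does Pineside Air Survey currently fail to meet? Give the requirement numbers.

4, 6

1. condition 'flies over people' does not hold → requirement n/a → met
2. condition 'flies at night' does not hold → requirement n/a → met
3. maintenance log present → met
4. aviation liability coverage $950,000 < $975,000 → not met
5. Part 107 recurrent training 149 days ago vs limit 180 → met
6. hull coverage $10,000 < $20,000 → not met
7. condition 'flies beyond visual line of sight' holds; insurance policy review 84 days ago vs limit 90 → met
8. airframe inspection 26 days ago vs limit 30 → met
9. waiver documentation present → met
10. battery cycle review 26 days ago vs limit 30 → met
11. visual observers trained 7 ≥ 4 → met
12. operations manual present → met
Not met: 4, 6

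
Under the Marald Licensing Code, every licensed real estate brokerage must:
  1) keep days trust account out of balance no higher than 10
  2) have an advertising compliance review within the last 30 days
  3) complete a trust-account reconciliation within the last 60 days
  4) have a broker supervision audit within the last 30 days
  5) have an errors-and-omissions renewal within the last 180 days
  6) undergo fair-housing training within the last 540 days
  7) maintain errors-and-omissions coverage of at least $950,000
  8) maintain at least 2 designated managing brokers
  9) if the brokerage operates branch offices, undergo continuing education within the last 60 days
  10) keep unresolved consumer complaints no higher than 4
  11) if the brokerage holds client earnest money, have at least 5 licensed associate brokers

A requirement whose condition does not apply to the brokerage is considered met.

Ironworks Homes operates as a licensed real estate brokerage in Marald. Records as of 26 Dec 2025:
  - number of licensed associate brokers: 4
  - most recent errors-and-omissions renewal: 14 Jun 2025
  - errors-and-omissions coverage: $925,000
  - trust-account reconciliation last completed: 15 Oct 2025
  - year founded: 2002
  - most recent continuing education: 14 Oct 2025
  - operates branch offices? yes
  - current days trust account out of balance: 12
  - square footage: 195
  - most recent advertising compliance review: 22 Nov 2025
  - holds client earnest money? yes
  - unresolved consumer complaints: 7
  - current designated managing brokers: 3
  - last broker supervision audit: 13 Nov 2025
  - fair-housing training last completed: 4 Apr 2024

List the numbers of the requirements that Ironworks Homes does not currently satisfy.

1, 2, 3, 4, 5, 6, 7, 9, 10, 11

1. days trust account out of balance 12 > 10 → not met
2. advertising compliance review 34 days ago vs limit 30 → not met
3. trust-account reconciliation 72 days ago vs limit 60 → not met
4. broker supervision audit 43 days ago vs limit 30 → not met
5. errors-and-omissions renewal 195 days ago vs limit 180 → not met
6. fair-housing training 631 days ago vs limit 540 → not met
7. errors-and-omissions coverage $925,000 < $950,000 → not met
8. designated managing brokers 3 ≥ 2 → met
9. condition 'operates branch offices' holds; continuing education 73 days ago vs limit 60 → not met
10. unresolved consumer complaints 7 > 4 → not met
11. condition 'holds client earnest money' holds; licensed associate brokers 4 < 5 → not met
Not met: 1, 2, 3, 4, 5, 6, 7, 9, 10, 11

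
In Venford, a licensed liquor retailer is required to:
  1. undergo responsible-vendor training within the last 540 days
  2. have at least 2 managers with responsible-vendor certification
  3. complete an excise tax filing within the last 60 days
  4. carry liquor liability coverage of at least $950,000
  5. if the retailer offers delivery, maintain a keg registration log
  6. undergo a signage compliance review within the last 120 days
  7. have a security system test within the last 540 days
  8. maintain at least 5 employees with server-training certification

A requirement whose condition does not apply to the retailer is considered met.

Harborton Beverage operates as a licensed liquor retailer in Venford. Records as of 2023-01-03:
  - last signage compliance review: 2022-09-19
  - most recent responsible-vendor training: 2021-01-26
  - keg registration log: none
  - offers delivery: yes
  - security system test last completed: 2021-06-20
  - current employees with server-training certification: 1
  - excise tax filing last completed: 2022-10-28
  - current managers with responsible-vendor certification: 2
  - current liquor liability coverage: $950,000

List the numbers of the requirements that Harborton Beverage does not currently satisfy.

1, 3, 5, 7, 8

1. responsible-vendor training 707 days ago vs limit 540 → not met
2. managers with responsible-vendor certification 2 ≥ 2 → met
3. excise tax filing 67 days ago vs limit 60 → not met
4. liquor liability coverage $950,000 ≥ $950,000 → met
5. condition 'offers delivery' holds; keg registration log absent → not met
6. signage compliance review 106 days ago vs limit 120 → met
7. security system test 562 days ago vs limit 540 → not met
8. employees with server-training certification 1 < 5 → not met
Not met: 1, 3, 5, 7, 8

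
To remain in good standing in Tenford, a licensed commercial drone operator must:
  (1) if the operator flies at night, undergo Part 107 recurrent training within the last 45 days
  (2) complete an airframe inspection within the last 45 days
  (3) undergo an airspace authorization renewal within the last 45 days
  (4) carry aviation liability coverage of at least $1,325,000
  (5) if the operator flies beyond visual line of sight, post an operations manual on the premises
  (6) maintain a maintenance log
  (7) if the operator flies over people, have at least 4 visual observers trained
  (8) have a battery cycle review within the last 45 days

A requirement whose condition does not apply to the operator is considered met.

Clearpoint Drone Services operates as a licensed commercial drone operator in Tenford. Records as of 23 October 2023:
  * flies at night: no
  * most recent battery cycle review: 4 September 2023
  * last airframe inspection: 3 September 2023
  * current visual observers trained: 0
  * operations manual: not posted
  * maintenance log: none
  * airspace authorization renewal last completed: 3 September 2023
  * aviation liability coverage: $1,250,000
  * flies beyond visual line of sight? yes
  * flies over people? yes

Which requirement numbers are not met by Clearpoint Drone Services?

1. condition 'flies at night' does not hold → requirement n/a → met
2. airframe inspection 50 days ago vs limit 45 → not met
3. airspace authorization renewal 50 days ago vs limit 45 → not met
4. aviation liability coverage $1,250,000 < $1,325,000 → not met
5. condition 'flies beyond visual line of sight' holds; operations manual absent → not met
6. maintenance log absent → not met
7. condition 'flies over people' holds; visual observers trained 0 < 4 → not met
8. battery cycle review 49 days ago vs limit 45 → not met
Not met: 2, 3, 4, 5, 6, 7, 8

2, 3, 4, 5, 6, 7, 8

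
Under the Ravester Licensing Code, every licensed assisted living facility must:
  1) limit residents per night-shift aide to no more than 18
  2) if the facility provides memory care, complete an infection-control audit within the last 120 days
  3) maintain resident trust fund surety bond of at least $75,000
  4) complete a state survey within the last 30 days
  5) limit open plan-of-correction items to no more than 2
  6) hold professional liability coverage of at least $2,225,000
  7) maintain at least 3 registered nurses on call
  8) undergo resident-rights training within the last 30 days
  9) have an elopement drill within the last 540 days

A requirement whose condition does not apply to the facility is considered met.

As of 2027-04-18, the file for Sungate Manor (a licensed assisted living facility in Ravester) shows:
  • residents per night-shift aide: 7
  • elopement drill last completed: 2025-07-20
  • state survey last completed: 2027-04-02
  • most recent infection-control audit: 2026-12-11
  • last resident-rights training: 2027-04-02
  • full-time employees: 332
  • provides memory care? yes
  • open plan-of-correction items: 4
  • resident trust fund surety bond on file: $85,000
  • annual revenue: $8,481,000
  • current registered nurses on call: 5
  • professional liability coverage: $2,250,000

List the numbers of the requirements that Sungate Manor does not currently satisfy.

1. residents per night-shift aide 7 ≤ 18 → met
2. condition 'provides memory care' holds; infection-control audit 128 days ago vs limit 120 → not met
3. resident trust fund surety bond $85,000 ≥ $75,000 → met
4. state survey 16 days ago vs limit 30 → met
5. open plan-of-correction items 4 > 2 → not met
6. professional liability coverage $2,250,000 ≥ $2,225,000 → met
7. registered nurses on call 5 ≥ 3 → met
8. resident-rights training 16 days ago vs limit 30 → met
9. elopement drill 637 days ago vs limit 540 → not met
Not met: 2, 5, 9

2, 5, 9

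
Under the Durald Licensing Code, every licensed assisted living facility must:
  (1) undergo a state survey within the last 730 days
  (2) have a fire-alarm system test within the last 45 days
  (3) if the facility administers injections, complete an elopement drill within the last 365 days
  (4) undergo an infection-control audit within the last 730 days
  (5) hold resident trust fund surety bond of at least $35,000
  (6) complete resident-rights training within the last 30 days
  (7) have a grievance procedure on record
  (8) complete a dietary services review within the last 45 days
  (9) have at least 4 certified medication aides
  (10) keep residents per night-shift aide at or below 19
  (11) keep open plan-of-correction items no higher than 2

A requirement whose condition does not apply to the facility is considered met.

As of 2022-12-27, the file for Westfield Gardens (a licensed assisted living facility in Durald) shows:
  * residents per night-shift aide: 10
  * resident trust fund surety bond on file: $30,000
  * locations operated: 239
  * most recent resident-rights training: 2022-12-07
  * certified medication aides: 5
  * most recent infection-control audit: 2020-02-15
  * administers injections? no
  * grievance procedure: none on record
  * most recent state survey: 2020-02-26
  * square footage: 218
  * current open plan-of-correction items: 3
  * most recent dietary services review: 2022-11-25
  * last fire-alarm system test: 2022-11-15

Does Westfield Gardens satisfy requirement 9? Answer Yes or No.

Yes

9. certified medication aides 5 ≥ 4 → met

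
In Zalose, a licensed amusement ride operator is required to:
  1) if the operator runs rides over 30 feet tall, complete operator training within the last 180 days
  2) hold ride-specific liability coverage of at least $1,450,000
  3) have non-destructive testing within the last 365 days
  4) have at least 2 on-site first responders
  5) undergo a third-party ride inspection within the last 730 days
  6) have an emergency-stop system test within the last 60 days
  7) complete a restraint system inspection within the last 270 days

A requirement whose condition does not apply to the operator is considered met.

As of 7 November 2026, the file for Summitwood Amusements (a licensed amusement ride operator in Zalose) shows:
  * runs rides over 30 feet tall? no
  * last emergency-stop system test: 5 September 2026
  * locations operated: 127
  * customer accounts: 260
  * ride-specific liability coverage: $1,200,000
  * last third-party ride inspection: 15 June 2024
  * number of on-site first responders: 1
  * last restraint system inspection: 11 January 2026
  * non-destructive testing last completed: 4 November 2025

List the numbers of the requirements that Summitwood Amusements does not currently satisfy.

1. condition 'runs rides over 30 feet tall' does not hold → requirement n/a → met
2. ride-specific liability coverage $1,200,000 < $1,450,000 → not met
3. non-destructive testing 368 days ago vs limit 365 → not met
4. on-site first responders 1 < 2 → not met
5. third-party ride inspection 875 days ago vs limit 730 → not met
6. emergency-stop system test 63 days ago vs limit 60 → not met
7. restraint system inspection 300 days ago vs limit 270 → not met
Not met: 2, 3, 4, 5, 6, 7

2, 3, 4, 5, 6, 7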